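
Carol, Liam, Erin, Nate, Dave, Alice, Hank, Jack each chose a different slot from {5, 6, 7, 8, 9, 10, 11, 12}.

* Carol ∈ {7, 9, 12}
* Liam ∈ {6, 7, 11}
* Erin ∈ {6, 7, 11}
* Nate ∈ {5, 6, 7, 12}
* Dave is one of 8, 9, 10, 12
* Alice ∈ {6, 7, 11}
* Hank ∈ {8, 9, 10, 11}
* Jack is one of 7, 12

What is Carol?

9

The 8 variables together cover exactly {5, 6, 7, 8, 9, 10, 11, 12} — 8 values for 8 variables — and 5 appears only in Nate's list, so Nate = 5.
Liam, Erin, Alice between them cover only {6, 7, 11} — a naked triple. Remove those values from Carol, Hank, Jack.
That leaves Jack = 12. Remove 12 from Carol, Dave.
So Carol = 9.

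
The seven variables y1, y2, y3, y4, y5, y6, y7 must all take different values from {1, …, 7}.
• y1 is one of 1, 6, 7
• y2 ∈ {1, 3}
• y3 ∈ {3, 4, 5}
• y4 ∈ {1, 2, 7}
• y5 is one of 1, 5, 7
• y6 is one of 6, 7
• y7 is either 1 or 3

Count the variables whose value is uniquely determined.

The 7 variables together cover exactly {1, 2, 3, 4, 5, 6, 7} — 7 values for 7 variables — and 2 appears only in y4's list, so y4 = 2.
The 6 still-open variables draw from only 6 values {1, 3, 4, 5, 6, 7}, so each is used; only y3 can be 4, hence y3 = 4.
The 5 still-open variables draw from only 5 values {1, 3, 5, 6, 7}, so each is used; only y5 can be 5, hence y5 = 5.
The 2 variables y2 and y7 are confined to {1, 3}, which locks those values in; drop them from y1.
Determined: y3=4, y4=2, y5=5. The other variables each still have more than one consistent value. That makes 3.

3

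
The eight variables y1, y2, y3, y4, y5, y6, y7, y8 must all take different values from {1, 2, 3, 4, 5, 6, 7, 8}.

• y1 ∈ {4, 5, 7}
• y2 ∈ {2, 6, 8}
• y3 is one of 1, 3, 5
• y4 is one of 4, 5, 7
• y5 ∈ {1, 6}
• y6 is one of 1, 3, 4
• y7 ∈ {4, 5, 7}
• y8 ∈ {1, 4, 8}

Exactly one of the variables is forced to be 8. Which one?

y8

The 8 variables together cover exactly {1, 2, 3, 4, 5, 6, 7, 8} — 8 values for 8 variables — and 2 appears only in y2's list, so y2 = 2.
The 7 still-open variables together cover exactly {1, 3, 4, 5, 6, 7, 8} — 7 values for 7 variables — and 6 appears only in y5's list, so y5 = 6.
The 6 still-open variables together cover exactly {1, 3, 4, 5, 7, 8} — 6 values for 6 variables — and 8 appears only in y8's list, so y8 = 8.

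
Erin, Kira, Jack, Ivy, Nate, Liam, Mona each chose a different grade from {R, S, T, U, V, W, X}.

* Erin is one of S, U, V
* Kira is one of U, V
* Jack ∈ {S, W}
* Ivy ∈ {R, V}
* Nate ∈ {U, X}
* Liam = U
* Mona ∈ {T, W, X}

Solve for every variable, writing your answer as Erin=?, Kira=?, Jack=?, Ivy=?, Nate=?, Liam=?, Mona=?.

Liam must be U (only option left). Eliminate U elsewhere: Erin, Kira, Nate.
Kira's domain is down to {V}, so Kira = V. Remove V from Erin, Ivy.
Ivy has just one choice, so Ivy = R.
Nate's domain is down to {X}, so Nate = X. So Mona can't be X.
Erin has just one choice, so Erin = S. Strike S from Jack.
That leaves Jack = W. Eliminate W elsewhere: Mona.
That leaves Mona = T.

Erin=S, Kira=V, Jack=W, Ivy=R, Nate=X, Liam=U, Mona=T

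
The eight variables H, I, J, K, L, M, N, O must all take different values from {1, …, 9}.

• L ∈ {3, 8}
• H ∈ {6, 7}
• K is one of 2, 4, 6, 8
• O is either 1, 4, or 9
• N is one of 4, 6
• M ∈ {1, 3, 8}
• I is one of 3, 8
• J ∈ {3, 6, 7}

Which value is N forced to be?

The 8 variables together cover exactly {1, 2, 3, 4, 6, 7, 8, 9} — 8 values for 8 variables — and 2 appears only in K's list, so K = 2.
The 7 still-open variables draw from only 7 values {1, 3, 4, 6, 7, 8, 9}, so each is used; only O can be 9, hence O = 9.
The 6 still-open variables draw from only 6 values {1, 3, 4, 6, 7, 8}, so each is used; only M can be 1, hence M = 1.
The 5 still-open variables together cover exactly {3, 4, 6, 7, 8} — 5 values for 5 variables — and 4 appears only in N's list, so N = 4.

4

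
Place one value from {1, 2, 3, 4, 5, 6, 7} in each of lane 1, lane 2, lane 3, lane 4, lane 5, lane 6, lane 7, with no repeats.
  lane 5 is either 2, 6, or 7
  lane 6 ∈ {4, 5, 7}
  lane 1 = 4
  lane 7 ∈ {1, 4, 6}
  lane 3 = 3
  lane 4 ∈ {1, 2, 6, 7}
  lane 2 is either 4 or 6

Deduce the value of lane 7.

1

lane 1 must be 4 (only option left). Strike 4 from lane 2, lane 6, lane 7.
lane 2 must be 6 (only option left). So lane 4, lane 5, lane 7 can't be 6.
So lane 7 = 1.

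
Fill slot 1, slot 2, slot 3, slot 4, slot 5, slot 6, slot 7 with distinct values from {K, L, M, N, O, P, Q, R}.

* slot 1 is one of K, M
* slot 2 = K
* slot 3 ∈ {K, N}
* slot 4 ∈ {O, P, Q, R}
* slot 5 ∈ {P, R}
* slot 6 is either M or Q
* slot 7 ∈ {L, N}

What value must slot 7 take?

slot 2 has just one choice, so slot 2 = K. So slot 1, slot 3 can't be K.
That leaves slot 3 = N. So slot 7 can't be N.
So slot 7 = L.

L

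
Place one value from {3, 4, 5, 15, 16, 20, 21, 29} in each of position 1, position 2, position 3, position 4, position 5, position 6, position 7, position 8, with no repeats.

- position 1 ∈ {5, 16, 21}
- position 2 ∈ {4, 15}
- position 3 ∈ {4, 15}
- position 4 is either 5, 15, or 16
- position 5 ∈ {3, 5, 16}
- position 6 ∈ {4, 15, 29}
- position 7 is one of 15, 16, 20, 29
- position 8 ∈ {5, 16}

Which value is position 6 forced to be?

The 8 variables draw from only 8 values {3, 4, 5, 15, 16, 20, 21, 29}, so each is used; only position 5 can be 3, hence position 5 = 3.
The 7 still-open variables draw from only 7 values {4, 5, 15, 16, 20, 21, 29}, so each is used; only position 7 can be 20, hence position 7 = 20.
Among the 6 still-open variables, 21 fits only position 1 (and all 6 values in {4, 5, 15, 16, 21, 29} must be used), so position 1 = 21.
Among the 5 still-open variables, 29 fits only position 6 (and all 5 values in {4, 5, 15, 16, 29} must be used), so position 6 = 29.

29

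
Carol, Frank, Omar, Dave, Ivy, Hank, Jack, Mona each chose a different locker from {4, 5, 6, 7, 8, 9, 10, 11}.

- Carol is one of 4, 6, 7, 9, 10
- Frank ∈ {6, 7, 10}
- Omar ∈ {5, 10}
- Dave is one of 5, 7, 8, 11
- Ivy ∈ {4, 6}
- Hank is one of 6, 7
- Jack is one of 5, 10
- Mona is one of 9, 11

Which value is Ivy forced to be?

The 8 variables together cover exactly {4, 5, 6, 7, 8, 9, 10, 11} — 8 values for 8 variables — and 8 appears only in Dave's list, so Dave = 8.
The 7 still-open variables together cover exactly {4, 5, 6, 7, 9, 10, 11} — 7 values for 7 variables — and 11 appears only in Mona's list, so Mona = 11.
Among the 6 still-open variables, 9 fits only Carol (and all 6 values in {4, 5, 6, 7, 9, 10} must be used), so Carol = 9.
Among the 5 still-open variables, 4 fits only Ivy (and all 5 values in {4, 5, 6, 7, 10} must be used), so Ivy = 4.

4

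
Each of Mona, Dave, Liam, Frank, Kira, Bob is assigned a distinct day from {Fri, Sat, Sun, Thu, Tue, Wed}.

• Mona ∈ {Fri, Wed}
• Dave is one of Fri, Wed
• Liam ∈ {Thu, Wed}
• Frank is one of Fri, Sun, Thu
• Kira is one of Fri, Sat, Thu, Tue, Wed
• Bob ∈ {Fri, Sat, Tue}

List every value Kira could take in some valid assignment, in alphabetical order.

Sat, Tue

Among the 6 variables, Sun fits only Frank (and all 6 values in {Fri, Sat, Sun, Thu, Tue, Wed} must be used), so Frank = Sun.
The 2 variables Mona and Dave are confined to {Fri, Wed}, which locks those values in; drop them from Liam, Kira, Bob.
Liam must be Thu (only option left). Remove Thu from Kira.
No further eliminations apply; Kira can still be any of Sat, Tue.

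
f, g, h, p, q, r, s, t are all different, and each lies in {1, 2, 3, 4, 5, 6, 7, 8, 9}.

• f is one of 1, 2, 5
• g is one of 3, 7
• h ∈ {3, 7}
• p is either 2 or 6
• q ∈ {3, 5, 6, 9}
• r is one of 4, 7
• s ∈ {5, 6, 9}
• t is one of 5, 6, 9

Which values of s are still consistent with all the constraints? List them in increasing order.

Among the 8 variables, 1 fits only f (and all 8 values in {1, 2, 3, 4, 5, 6, 7, 9} must be used), so f = 1.
The 7 still-open variables together cover exactly {2, 3, 4, 5, 6, 7, 9} — 7 values for 7 variables — and 2 appears only in p's list, so p = 2.
Among the 6 still-open variables, 4 fits only r (and all 6 values in {3, 4, 5, 6, 7, 9} must be used), so r = 4.
The 2 variables g and h are confined to {3, 7}, which locks those values in; drop them from q.
No further eliminations apply; s can still be any of 5, 6, 9.

5, 6, 9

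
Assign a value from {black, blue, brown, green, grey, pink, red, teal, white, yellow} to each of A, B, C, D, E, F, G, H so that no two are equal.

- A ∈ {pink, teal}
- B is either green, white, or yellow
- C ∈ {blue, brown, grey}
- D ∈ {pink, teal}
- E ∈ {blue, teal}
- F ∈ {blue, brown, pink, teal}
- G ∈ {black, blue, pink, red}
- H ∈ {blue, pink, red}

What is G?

The 2 variables A and D are confined to {pink, teal}, which locks those values in; drop them from E, F, G, H.
E must be blue (only option left). Strike blue from C, F, G, H.
F has just one choice, so F = brown. Remove brown from C.
H's domain is down to {red}, so H = red. Eliminate red elsewhere: G.
So G = black.

black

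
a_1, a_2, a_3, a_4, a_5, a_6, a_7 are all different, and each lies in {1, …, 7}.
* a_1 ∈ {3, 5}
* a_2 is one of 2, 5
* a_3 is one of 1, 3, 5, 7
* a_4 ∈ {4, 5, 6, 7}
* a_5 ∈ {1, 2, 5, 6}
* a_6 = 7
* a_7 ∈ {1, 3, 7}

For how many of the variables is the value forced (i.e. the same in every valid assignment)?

a_6 must be 7 (only option left). Strike 7 from a_3, a_4, a_7.
The 6 still-open variables draw from only 6 values {1, 2, 3, 4, 5, 6}, so each is used; only a_4 can be 4, hence a_4 = 4.
Among the 5 still-open variables, 6 fits only a_5 (and all 5 values in {1, 2, 3, 5, 6} must be used), so a_5 = 6.
Among the 4 still-open variables, 2 fits only a_2 (and all 4 values in {1, 2, 3, 5} must be used), so a_2 = 2.
Determined: a_2=2, a_4=4, a_5=6, a_6=7. The other variables each still have more than one consistent value. That makes 4.

4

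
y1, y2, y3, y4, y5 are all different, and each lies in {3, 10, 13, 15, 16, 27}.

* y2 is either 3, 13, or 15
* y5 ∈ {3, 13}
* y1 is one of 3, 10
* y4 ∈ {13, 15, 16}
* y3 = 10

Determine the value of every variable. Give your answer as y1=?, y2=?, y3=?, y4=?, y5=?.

y1=3, y2=15, y3=10, y4=16, y5=13

y3 must be 10 (only option left). Remove 10 from y1.
y1 has just one choice, so y1 = 3. Strike 3 from y2, y5.
y5's domain is down to {13}, so y5 = 13. Remove 13 from y2, y4.
y2's domain is down to {15}, so y2 = 15. Remove 15 from y4.
That leaves y4 = 16.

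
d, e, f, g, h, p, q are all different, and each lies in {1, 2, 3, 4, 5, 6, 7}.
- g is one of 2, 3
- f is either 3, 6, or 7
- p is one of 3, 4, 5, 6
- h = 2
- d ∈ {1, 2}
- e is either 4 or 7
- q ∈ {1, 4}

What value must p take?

5

h's domain is down to {2}, so h = 2. Strike 2 from d, g.
d must be 1 (only option left). Strike 1 from q.
g must be 3 (only option left). Strike 3 from f, p.
q's domain is down to {4}, so q = 4. So e, p can't be 4.
e must be 7 (only option left). So f can't be 7.
f has just one choice, so f = 6. Eliminate 6 elsewhere: p.
So p = 5.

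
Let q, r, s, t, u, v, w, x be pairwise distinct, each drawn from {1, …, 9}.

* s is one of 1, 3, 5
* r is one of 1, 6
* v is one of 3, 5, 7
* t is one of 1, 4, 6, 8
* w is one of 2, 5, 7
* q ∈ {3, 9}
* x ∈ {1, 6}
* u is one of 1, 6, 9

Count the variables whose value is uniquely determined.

5

The 2 variables r and x are confined to {1, 6}, which locks those values in; drop them from s, t, u.
That leaves u = 9. So q can't be 9.
q must be 3 (only option left). Eliminate 3 elsewhere: s, v.
s has just one choice, so s = 5. Strike 5 from v, w.
v must be 7 (only option left). Remove 7 from w.
w's domain is down to {2}, so w = 2.
Determined: q=3, s=5, u=9, v=7, w=2. The other variables each still have more than one consistent value. That makes 5.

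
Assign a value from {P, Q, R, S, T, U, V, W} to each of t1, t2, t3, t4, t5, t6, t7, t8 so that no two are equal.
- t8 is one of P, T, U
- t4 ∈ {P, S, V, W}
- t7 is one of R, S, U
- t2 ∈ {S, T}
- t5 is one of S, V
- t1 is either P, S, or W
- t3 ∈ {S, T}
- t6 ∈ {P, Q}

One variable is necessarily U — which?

The 8 variables draw from only 8 values {P, Q, R, S, T, U, V, W}, so each is used; only t6 can be Q, hence t6 = Q.
The 7 still-open variables draw from only 7 values {P, R, S, T, U, V, W}, so each is used; only t7 can be R, hence t7 = R.
The 6 still-open variables draw from only 6 values {P, S, T, U, V, W}, so each is used; only t8 can be U, hence t8 = U.

t8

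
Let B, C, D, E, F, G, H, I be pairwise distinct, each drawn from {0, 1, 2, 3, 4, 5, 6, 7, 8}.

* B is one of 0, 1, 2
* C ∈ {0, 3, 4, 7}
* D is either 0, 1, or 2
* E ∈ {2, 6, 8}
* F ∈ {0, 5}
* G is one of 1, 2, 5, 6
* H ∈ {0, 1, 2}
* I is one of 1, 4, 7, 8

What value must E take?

8

B, D, H between them cover only {0, 1, 2} — a naked triple. Remove those values from C, E, F, G, I.
F has just one choice, so F = 5. Remove 5 from G.
G's domain is down to {6}, so G = 6. Strike 6 from E.
So E = 8.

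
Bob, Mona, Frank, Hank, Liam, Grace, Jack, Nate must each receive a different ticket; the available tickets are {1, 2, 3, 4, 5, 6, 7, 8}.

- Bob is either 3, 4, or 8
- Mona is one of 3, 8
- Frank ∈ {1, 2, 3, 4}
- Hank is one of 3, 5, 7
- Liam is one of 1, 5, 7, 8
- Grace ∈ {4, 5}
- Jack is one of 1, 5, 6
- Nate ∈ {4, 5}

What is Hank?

7

The 8 variables together cover exactly {1, 2, 3, 4, 5, 6, 7, 8} — 8 values for 8 variables — and 2 appears only in Frank's list, so Frank = 2.
Among the 7 still-open variables, 6 fits only Jack (and all 7 values in {1, 3, 4, 5, 6, 7, 8} must be used), so Jack = 6.
The 6 still-open variables draw from only 6 values {1, 3, 4, 5, 7, 8}, so each is used; only Liam can be 1, hence Liam = 1.
The 5 still-open variables together cover exactly {3, 4, 5, 7, 8} — 5 values for 5 variables — and 7 appears only in Hank's list, so Hank = 7.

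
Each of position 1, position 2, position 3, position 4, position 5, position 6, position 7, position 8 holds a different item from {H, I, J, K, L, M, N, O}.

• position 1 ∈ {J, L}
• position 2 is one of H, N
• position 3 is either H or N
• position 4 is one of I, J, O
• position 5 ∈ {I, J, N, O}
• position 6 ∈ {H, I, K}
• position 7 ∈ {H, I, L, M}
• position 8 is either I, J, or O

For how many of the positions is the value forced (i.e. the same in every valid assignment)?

3

The 8 variables draw from only 8 values {H, I, J, K, L, M, N, O}, so each is used; only position 6 can be K, hence position 6 = K.
The 7 still-open variables draw from only 7 values {H, I, J, L, M, N, O}, so each is used; only position 7 can be M, hence position 7 = M.
The 6 still-open variables together cover exactly {H, I, J, L, N, O} — 6 values for 6 variables — and L appears only in position 1's list, so position 1 = L.
The 2 variables position 2 and position 3 are confined to {H, N}, which locks those values in; drop them from position 5.
Determined: position 1=L, position 6=K, position 7=M. The other positions each still have more than one consistent value. That makes 3.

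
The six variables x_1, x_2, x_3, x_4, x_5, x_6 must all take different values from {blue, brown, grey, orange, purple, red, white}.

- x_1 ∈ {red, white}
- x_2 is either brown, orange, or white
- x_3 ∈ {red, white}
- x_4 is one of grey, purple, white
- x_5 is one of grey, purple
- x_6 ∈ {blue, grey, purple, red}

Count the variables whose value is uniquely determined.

The 2 variables x_1 and x_3 are confined to {red, white}, which locks those values in; drop them from x_2, x_4, x_6.
The 2 variables x_4 and x_5 are confined to {grey, purple}, which locks those values in; drop them from x_6.
x_6 must be blue (only option left).
Determined: x_6=blue. The other variables each still have more than one consistent value. That makes 1.

1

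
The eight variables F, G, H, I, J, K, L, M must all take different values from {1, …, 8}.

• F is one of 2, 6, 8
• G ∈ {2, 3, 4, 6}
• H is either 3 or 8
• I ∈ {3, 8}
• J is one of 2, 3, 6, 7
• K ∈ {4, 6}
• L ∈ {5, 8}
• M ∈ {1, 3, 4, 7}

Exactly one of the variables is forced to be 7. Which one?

J

The 8 variables together cover exactly {1, 2, 3, 4, 5, 6, 7, 8} — 8 values for 8 variables — and 1 appears only in M's list, so M = 1.
Among the 7 still-open variables, 5 fits only L (and all 7 values in {2, 3, 4, 5, 6, 7, 8} must be used), so L = 5.
The 6 still-open variables draw from only 6 values {2, 3, 4, 6, 7, 8}, so each is used; only J can be 7, hence J = 7.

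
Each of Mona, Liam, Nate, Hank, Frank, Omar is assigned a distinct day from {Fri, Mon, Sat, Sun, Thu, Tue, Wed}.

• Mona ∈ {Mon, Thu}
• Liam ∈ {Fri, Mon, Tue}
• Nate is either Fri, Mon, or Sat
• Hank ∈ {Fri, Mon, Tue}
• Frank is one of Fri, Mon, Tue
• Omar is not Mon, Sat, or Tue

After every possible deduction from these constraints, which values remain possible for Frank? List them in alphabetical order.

Fri, Mon, Tue

Liam, Hank, Frank between them cover only {Fri, Mon, Tue} — a naked triple. Remove those values from Mona, Nate, Omar.
Mona has just one choice, so Mona = Thu. Remove Thu from Omar.
Nate has just one choice, so Nate = Sat.
No further eliminations apply; Frank can still be any of Fri, Mon, Tue.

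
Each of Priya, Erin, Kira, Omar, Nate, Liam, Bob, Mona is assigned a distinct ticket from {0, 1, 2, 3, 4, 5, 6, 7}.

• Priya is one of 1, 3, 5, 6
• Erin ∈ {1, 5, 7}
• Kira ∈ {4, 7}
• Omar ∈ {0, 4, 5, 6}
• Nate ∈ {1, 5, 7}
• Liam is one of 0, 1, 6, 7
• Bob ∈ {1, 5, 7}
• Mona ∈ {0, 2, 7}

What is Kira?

4

The 8 variables draw from only 8 values {0, 1, 2, 3, 4, 5, 6, 7}, so each is used; only Mona can be 2, hence Mona = 2.
The 7 still-open variables together cover exactly {0, 1, 3, 4, 5, 6, 7} — 7 values for 7 variables — and 3 appears only in Priya's list, so Priya = 3.
Erin, Nate, Bob share exactly the 3 values {1, 5, 7}; by pigeonhole those values go to them, so strike 1, 5, 7 from Kira, Omar, Liam.
So Kira = 4.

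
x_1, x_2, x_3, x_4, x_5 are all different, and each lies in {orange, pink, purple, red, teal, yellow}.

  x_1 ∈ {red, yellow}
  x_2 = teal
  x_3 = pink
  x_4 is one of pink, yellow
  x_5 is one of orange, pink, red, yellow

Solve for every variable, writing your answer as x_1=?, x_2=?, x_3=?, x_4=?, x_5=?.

x_2 must be teal (only option left).
x_3 must be pink (only option left). So x_4, x_5 can't be pink.
x_4's domain is down to {yellow}, so x_4 = yellow. Remove yellow from x_1, x_5.
x_1 must be red (only option left). Strike red from x_5.
That leaves x_5 = orange.

x_1=red, x_2=teal, x_3=pink, x_4=yellow, x_5=orange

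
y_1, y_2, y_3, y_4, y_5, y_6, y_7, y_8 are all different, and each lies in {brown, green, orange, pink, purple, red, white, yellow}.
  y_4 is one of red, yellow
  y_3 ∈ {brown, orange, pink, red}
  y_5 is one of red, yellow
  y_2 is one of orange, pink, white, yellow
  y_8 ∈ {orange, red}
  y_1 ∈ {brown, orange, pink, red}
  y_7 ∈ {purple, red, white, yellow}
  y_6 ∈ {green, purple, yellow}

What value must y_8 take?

orange

The 8 variables draw from only 8 values {brown, green, orange, pink, purple, red, white, yellow}, so each is used; only y_6 can be green, hence y_6 = green.
The 7 still-open variables together cover exactly {brown, orange, pink, purple, red, white, yellow} — 7 values for 7 variables — and purple appears only in y_7's list, so y_7 = purple.
Among the 6 still-open variables, white fits only y_2 (and all 6 values in {brown, orange, pink, red, white, yellow} must be used), so y_2 = white.
y_4 and y_5 between them cover only {red, yellow} — a naked pair. Remove those values from y_1, y_3, y_8.
So y_8 = orange.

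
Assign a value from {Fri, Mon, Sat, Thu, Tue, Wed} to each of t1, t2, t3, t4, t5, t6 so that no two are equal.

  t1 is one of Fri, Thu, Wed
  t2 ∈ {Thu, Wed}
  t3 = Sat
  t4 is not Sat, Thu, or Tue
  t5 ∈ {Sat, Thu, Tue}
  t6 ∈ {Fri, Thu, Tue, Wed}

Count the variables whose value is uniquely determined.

t3 must be Sat (only option left). So t5 can't be Sat.
The 5 still-open variables draw from only 5 values {Fri, Mon, Thu, Tue, Wed}, so each is used; only t4 can be Mon, hence t4 = Mon.
Determined: t3=Sat, t4=Mon. The other variables each still have more than one consistent value. That makes 2.

2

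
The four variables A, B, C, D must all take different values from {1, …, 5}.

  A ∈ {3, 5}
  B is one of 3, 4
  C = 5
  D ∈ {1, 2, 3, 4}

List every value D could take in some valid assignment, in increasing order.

C must be 5 (only option left). Remove 5 from A.
That leaves A = 3. So B, D can't be 3.
B must be 4 (only option left). Strike 4 from D.
No further eliminations apply; D can still be any of 1, 2.

1, 2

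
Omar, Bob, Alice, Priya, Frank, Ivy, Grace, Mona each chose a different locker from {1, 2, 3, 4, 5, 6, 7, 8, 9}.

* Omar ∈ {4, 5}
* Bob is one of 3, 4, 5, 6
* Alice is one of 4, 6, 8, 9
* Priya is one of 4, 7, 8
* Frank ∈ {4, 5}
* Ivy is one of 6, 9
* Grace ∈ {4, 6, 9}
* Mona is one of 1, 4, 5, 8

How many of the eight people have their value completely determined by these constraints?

4

Among the 8 variables, 1 fits only Mona (and all 8 values in {1, 3, 4, 5, 6, 7, 8, 9} must be used), so Mona = 1.
The 7 still-open variables draw from only 7 values {3, 4, 5, 6, 7, 8, 9}, so each is used; only Bob can be 3, hence Bob = 3.
The 6 still-open variables together cover exactly {4, 5, 6, 7, 8, 9} — 6 values for 6 variables — and 7 appears only in Priya's list, so Priya = 7.
The 5 still-open variables together cover exactly {4, 5, 6, 8, 9} — 5 values for 5 variables — and 8 appears only in Alice's list, so Alice = 8.
Omar and Frank between them cover only {4, 5} — a naked pair. Remove those values from Grace.
Determined: Bob=3, Alice=8, Priya=7, Mona=1. The other people each still have more than one consistent value. That makes 4.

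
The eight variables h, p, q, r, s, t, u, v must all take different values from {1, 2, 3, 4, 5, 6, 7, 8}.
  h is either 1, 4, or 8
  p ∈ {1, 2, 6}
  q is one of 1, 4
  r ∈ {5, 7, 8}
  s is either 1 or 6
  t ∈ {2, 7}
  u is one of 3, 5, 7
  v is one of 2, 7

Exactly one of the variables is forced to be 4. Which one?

q

The 8 variables together cover exactly {1, 2, 3, 4, 5, 6, 7, 8} — 8 values for 8 variables — and 3 appears only in u's list, so u = 3.
Among the 7 still-open variables, 5 fits only r (and all 7 values in {1, 2, 4, 5, 6, 7, 8} must be used), so r = 5.
The 6 still-open variables draw from only 6 values {1, 2, 4, 6, 7, 8}, so each is used; only h can be 8, hence h = 8.
The 5 still-open variables draw from only 5 values {1, 2, 4, 6, 7}, so each is used; only q can be 4, hence q = 4.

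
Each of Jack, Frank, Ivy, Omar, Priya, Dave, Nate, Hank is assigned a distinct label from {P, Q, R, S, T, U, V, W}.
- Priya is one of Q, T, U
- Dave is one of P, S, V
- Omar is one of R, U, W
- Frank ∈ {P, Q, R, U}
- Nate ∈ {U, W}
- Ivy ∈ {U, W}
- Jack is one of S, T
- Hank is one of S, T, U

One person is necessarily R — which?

Omar

The 8 variables draw from only 8 values {P, Q, R, S, T, U, V, W}, so each is used; only Dave can be V, hence Dave = V.
The 7 still-open variables together cover exactly {P, Q, R, S, T, U, W} — 7 values for 7 variables — and P appears only in Frank's list, so Frank = P.
Among the 6 still-open variables, Q fits only Priya (and all 6 values in {Q, R, S, T, U, W} must be used), so Priya = Q.
The 5 still-open variables together cover exactly {R, S, T, U, W} — 5 values for 5 variables — and R appears only in Omar's list, so Omar = R.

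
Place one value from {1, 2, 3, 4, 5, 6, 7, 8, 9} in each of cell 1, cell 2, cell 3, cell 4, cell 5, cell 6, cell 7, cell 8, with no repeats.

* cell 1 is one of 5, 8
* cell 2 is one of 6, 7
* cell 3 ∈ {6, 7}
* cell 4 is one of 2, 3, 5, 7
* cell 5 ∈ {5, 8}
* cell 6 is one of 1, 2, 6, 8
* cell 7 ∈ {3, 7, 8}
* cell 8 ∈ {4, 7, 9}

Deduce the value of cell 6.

The 2 variables cell 1 and cell 5 are confined to {5, 8}, which locks those values in; drop them from cell 4, cell 6, cell 7.
The 2 variables cell 2 and cell 3 are confined to {6, 7}, which locks those values in; drop them from cell 4, cell 6, cell 7, cell 8.
That leaves cell 7 = 3. Eliminate 3 elsewhere: cell 4.
cell 4 has just one choice, so cell 4 = 2. Strike 2 from cell 6.
So cell 6 = 1.

1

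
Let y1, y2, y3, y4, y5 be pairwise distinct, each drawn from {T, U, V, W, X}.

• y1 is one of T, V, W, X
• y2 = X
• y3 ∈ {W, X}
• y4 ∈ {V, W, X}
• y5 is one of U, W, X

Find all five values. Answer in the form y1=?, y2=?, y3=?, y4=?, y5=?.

y2 must be X (only option left). Strike X from y1, y3, y4, y5.
y3 has just one choice, so y3 = W. Remove W from y1, y4, y5.
y4 must be V (only option left). So y1 can't be V.
That leaves y5 = U.
y1 must be T (only option left).

y1=T, y2=X, y3=W, y4=V, y5=U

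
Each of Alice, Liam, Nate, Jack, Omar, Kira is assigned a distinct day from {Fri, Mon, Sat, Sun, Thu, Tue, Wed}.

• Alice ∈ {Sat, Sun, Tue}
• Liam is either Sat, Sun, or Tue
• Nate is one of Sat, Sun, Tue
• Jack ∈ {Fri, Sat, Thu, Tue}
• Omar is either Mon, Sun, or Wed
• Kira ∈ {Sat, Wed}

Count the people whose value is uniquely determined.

Alice, Liam, Nate between them cover only {Sat, Sun, Tue} — a naked triple. Remove those values from Jack, Omar, Kira.
Kira's domain is down to {Wed}, so Kira = Wed. Eliminate Wed elsewhere: Omar.
Omar's domain is down to {Mon}, so Omar = Mon.
Determined: Omar=Mon, Kira=Wed. The other people each still have more than one consistent value. That makes 2.

2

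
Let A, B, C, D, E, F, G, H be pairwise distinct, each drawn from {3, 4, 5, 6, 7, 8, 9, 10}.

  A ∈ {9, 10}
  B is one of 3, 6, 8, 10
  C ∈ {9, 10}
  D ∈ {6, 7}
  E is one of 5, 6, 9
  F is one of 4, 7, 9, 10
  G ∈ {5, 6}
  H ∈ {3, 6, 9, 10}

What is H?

3

The 8 variables draw from only 8 values {3, 4, 5, 6, 7, 8, 9, 10}, so each is used; only F can be 4, hence F = 4.
The 7 still-open variables draw from only 7 values {3, 5, 6, 7, 8, 9, 10}, so each is used; only D can be 7, hence D = 7.
The 6 still-open variables draw from only 6 values {3, 5, 6, 8, 9, 10}, so each is used; only B can be 8, hence B = 8.
The 5 still-open variables together cover exactly {3, 5, 6, 9, 10} — 5 values for 5 variables — and 3 appears only in H's list, so H = 3.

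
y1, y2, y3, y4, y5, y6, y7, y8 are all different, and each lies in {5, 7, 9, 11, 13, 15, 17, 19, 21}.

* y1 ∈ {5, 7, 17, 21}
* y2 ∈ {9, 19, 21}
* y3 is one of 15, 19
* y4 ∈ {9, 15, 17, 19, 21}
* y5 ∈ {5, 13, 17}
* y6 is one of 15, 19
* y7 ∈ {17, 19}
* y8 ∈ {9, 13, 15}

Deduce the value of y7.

The 8 variables together cover exactly {5, 7, 9, 13, 15, 17, 19, 21} — 8 values for 8 variables — and 7 appears only in y1's list, so y1 = 7.
The 7 still-open variables draw from only 7 values {5, 9, 13, 15, 17, 19, 21}, so each is used; only y5 can be 5, hence y5 = 5.
The 6 still-open variables together cover exactly {9, 13, 15, 17, 19, 21} — 6 values for 6 variables — and 13 appears only in y8's list, so y8 = 13.
y3 and y6 share exactly the 2 values {15, 19}; by pigeonhole those values go to them, so strike 15, 19 from y2, y4, y7.
So y7 = 17.

17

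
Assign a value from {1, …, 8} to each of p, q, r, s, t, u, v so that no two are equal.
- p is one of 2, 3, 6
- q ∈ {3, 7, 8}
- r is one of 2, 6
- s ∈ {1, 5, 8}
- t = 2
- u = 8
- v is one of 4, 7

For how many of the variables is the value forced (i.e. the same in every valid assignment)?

6

t has just one choice, so t = 2. So p, r can't be 2.
u's domain is down to {8}, so u = 8. Strike 8 from q, s.
r must be 6 (only option left). Remove 6 from p.
p has just one choice, so p = 3. So q can't be 3.
q's domain is down to {7}, so q = 7. So v can't be 7.
v must be 4 (only option left).
Determined: p=3, q=7, r=6, t=2, u=8, v=4. The other variables each still have more than one consistent value. That makes 6.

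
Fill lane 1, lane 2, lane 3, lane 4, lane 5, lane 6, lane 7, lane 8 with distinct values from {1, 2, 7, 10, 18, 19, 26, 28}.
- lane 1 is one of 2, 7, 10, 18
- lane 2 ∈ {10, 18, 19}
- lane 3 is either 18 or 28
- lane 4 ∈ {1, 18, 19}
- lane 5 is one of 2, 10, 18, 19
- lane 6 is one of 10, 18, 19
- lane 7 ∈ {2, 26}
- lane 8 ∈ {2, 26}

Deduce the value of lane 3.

The 8 variables together cover exactly {1, 2, 7, 10, 18, 19, 26, 28} — 8 values for 8 variables — and 1 appears only in lane 4's list, so lane 4 = 1.
The 7 still-open variables together cover exactly {2, 7, 10, 18, 19, 26, 28} — 7 values for 7 variables — and 7 appears only in lane 1's list, so lane 1 = 7.
The 6 still-open variables draw from only 6 values {2, 10, 18, 19, 26, 28}, so each is used; only lane 3 can be 28, hence lane 3 = 28.

28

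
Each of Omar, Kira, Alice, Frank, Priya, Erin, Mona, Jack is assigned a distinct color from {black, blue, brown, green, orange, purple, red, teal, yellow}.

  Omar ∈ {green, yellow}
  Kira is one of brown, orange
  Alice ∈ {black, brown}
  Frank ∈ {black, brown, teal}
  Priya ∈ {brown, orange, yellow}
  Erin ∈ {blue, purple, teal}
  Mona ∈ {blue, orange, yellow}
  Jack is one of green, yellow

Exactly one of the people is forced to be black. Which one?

Alice

The 8 variables draw from only 8 values {black, blue, brown, green, orange, purple, teal, yellow}, so each is used; only Erin can be purple, hence Erin = purple.
The 7 still-open variables together cover exactly {black, blue, brown, green, orange, teal, yellow} — 7 values for 7 variables — and blue appears only in Mona's list, so Mona = blue.
The 6 still-open variables together cover exactly {black, brown, green, orange, teal, yellow} — 6 values for 6 variables — and teal appears only in Frank's list, so Frank = teal.
The 5 still-open variables together cover exactly {black, brown, green, orange, yellow} — 5 values for 5 variables — and black appears only in Alice's list, so Alice = black.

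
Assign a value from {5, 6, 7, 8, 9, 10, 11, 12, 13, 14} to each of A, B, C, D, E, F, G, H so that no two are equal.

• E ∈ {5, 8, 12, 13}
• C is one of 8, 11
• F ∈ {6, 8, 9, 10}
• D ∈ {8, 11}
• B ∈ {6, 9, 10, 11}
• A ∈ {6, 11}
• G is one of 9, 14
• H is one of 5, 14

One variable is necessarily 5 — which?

C and D between them cover only {8, 11} — a naked pair. Remove those values from A, B, E, F.
A has just one choice, so A = 6. So B, F can't be 6.
B and F between them cover only {9, 10} — a naked pair. Remove those values from G.
G has just one choice, so G = 14. Strike 14 from H.
So 5 goes to H.

H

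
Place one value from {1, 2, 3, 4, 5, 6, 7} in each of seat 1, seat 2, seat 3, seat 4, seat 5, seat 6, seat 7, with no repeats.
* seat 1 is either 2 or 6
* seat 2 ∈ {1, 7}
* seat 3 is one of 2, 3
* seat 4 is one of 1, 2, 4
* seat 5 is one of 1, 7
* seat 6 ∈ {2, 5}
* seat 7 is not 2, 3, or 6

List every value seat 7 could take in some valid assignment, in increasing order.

The 7 variables draw from only 7 values {1, 2, 3, 4, 5, 6, 7}, so each is used; only seat 3 can be 3, hence seat 3 = 3.
The 6 still-open variables draw from only 6 values {1, 2, 4, 5, 6, 7}, so each is used; only seat 1 can be 6, hence seat 1 = 6.
seat 2 and seat 5 between them cover only {1, 7} — a naked pair. Remove those values from seat 4, seat 7.
No further eliminations apply; seat 7 can still be any of 4, 5.

4, 5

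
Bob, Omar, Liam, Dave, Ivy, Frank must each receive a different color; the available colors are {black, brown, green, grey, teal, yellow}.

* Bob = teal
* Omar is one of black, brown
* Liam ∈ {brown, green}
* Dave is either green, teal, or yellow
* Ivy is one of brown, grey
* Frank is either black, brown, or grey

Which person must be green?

Liam

Bob's domain is down to {teal}, so Bob = teal. Eliminate teal elsewhere: Dave.
The 5 still-open variables together cover exactly {black, brown, green, grey, yellow} — 5 values for 5 variables — and yellow appears only in Dave's list, so Dave = yellow.
Among the 4 still-open variables, green fits only Liam (and all 4 values in {black, brown, green, grey} must be used), so Liam = green.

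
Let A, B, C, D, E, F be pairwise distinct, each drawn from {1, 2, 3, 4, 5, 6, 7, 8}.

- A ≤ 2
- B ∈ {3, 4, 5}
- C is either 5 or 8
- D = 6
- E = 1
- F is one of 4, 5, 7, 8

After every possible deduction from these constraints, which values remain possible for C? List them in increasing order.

5, 8

D must be 6 (only option left).
E has just one choice, so E = 1. So A can't be 1.
A's domain is down to {2}, so A = 2.
No further eliminations apply; C can still be any of 5, 8.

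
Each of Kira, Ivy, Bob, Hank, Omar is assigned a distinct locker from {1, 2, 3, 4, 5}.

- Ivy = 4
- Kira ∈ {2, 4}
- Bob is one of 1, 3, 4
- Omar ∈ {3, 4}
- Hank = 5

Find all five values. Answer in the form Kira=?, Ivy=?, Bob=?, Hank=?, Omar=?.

Ivy's domain is down to {4}, so Ivy = 4. Eliminate 4 elsewhere: Kira, Bob, Omar.
Hank's domain is down to {5}, so Hank = 5.
Omar has just one choice, so Omar = 3. So Bob can't be 3.
Kira's domain is down to {2}, so Kira = 2.
Bob's domain is down to {1}, so Bob = 1.

Kira=2, Ivy=4, Bob=1, Hank=5, Omar=3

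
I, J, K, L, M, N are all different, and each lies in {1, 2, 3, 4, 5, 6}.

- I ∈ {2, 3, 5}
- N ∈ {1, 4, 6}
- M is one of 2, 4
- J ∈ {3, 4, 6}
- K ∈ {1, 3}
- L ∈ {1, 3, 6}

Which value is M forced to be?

Among the 6 variables, 5 fits only I (and all 6 values in {1, 2, 3, 4, 5, 6} must be used), so I = 5.
The 5 still-open variables together cover exactly {1, 2, 3, 4, 6} — 5 values for 5 variables — and 2 appears only in M's list, so M = 2.

2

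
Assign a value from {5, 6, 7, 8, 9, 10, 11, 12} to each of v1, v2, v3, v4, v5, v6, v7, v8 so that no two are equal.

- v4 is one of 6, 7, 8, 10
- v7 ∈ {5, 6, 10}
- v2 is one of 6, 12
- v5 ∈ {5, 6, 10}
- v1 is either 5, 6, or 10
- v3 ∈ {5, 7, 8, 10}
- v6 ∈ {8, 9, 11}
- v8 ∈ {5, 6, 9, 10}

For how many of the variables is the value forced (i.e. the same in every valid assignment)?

The 8 variables draw from only 8 values {5, 6, 7, 8, 9, 10, 11, 12}, so each is used; only v6 can be 11, hence v6 = 11.
The 7 still-open variables draw from only 7 values {5, 6, 7, 8, 9, 10, 12}, so each is used; only v8 can be 9, hence v8 = 9.
The 6 still-open variables together cover exactly {5, 6, 7, 8, 10, 12} — 6 values for 6 variables — and 12 appears only in v2's list, so v2 = 12.
v1, v5, v7 between them cover only {5, 6, 10} — a naked triple. Remove those values from v3, v4.
Determined: v2=12, v6=11, v8=9. The other variables each still have more than one consistent value. That makes 3.

3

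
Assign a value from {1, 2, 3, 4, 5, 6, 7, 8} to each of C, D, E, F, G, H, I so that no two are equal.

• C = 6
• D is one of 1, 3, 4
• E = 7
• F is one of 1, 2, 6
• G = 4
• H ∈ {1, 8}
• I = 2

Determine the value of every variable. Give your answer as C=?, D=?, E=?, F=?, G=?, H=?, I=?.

C=6, D=3, E=7, F=1, G=4, H=8, I=2

C's domain is down to {6}, so C = 6. Eliminate 6 elsewhere: F.
That leaves E = 7.
That leaves G = 4. Strike 4 from D.
I has just one choice, so I = 2. Strike 2 from F.
F must be 1 (only option left). Eliminate 1 elsewhere: D, H.
H has just one choice, so H = 8.
D must be 3 (only option left).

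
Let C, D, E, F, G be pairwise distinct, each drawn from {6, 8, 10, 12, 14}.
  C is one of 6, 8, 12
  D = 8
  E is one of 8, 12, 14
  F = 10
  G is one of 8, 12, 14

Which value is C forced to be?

D must be 8 (only option left). So C, E, G can't be 8.
That leaves F = 10.
The 3 still-open variables together cover exactly {6, 12, 14} — 3 values for 3 variables — and 6 appears only in C's list, so C = 6.

6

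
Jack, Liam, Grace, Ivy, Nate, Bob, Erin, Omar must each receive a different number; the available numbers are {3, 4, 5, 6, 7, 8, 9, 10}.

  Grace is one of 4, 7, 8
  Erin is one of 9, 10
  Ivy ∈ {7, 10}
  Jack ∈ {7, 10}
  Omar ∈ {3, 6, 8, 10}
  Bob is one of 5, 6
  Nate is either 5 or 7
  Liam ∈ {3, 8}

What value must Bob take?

The 8 variables draw from only 8 values {3, 4, 5, 6, 7, 8, 9, 10}, so each is used; only Grace can be 4, hence Grace = 4.
The 7 still-open variables draw from only 7 values {3, 5, 6, 7, 8, 9, 10}, so each is used; only Erin can be 9, hence Erin = 9.
Jack and Ivy share exactly the 2 values {7, 10}; by pigeonhole those values go to them, so strike 7, 10 from Nate, Omar.
Nate has just one choice, so Nate = 5. Eliminate 5 elsewhere: Bob.
So Bob = 6.

6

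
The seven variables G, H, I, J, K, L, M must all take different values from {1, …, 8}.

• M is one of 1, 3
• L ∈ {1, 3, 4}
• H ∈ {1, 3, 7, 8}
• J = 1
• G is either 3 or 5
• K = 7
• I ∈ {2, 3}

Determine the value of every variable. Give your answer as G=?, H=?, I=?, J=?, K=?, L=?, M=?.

G=5, H=8, I=2, J=1, K=7, L=4, M=3

J has just one choice, so J = 1. So H, L, M can't be 1.
That leaves K = 7. Eliminate 7 elsewhere: H.
M's domain is down to {3}, so M = 3. Eliminate 3 elsewhere: G, H, I, L.
G's domain is down to {5}, so G = 5.
That leaves H = 8.
I must be 2 (only option left).
That leaves L = 4.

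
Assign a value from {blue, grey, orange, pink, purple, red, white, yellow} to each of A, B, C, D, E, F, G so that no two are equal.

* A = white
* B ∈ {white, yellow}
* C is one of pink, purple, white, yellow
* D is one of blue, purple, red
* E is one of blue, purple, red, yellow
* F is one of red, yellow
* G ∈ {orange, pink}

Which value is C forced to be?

pink

A must be white (only option left). So B, C can't be white.
B has just one choice, so B = yellow. Remove yellow from C, E, F.
F has just one choice, so F = red. Remove red from D, E.
Among the 4 still-open variables, orange fits only G (and all 4 values in {blue, orange, pink, purple} must be used), so G = orange.
The 3 still-open variables together cover exactly {blue, pink, purple} — 3 values for 3 variables — and pink appears only in C's list, so C = pink.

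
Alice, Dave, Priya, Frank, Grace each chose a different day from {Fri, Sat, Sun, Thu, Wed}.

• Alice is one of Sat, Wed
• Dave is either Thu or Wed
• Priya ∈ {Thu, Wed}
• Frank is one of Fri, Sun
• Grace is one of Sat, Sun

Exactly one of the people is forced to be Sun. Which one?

The 5 variables together cover exactly {Fri, Sat, Sun, Thu, Wed} — 5 values for 5 variables — and Fri appears only in Frank's list, so Frank = Fri.
The 4 still-open variables draw from only 4 values {Sat, Sun, Thu, Wed}, so each is used; only Grace can be Sun, hence Grace = Sun.

Grace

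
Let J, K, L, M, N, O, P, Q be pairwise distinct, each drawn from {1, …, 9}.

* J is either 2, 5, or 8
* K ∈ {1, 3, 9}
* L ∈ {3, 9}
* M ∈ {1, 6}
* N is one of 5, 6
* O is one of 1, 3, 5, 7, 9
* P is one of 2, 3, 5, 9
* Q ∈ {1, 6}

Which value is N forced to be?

5

The 8 variables draw from only 8 values {1, 2, 3, 5, 6, 7, 8, 9}, so each is used; only O can be 7, hence O = 7.
The 7 still-open variables together cover exactly {1, 2, 3, 5, 6, 8, 9} — 7 values for 7 variables — and 8 appears only in J's list, so J = 8.
The 6 still-open variables draw from only 6 values {1, 2, 3, 5, 6, 9}, so each is used; only P can be 2, hence P = 2.
The 5 still-open variables together cover exactly {1, 3, 5, 6, 9} — 5 values for 5 variables — and 5 appears only in N's list, so N = 5.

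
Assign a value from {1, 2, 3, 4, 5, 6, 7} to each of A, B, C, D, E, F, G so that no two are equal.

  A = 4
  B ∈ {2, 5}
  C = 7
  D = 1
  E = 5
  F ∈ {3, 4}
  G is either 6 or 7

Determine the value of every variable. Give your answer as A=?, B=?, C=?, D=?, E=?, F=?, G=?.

A must be 4 (only option left). So F can't be 4.
C must be 7 (only option left). Strike 7 from G.
D must be 1 (only option left).
That leaves E = 5. So B can't be 5.
F has just one choice, so F = 3.
G has just one choice, so G = 6.
B must be 2 (only option left).

A=4, B=2, C=7, D=1, E=5, F=3, G=6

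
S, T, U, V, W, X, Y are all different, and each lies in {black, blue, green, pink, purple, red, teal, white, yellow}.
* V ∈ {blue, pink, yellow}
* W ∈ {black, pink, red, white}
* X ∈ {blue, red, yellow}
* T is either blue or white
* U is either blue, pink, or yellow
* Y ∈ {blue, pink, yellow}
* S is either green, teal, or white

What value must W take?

black

U, V, Y between them cover only {blue, pink, yellow} — a naked triple. Remove those values from T, W, X.
T must be white (only option left). Remove white from S, W.
X must be red (only option left). Eliminate red elsewhere: W.
So W = black.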